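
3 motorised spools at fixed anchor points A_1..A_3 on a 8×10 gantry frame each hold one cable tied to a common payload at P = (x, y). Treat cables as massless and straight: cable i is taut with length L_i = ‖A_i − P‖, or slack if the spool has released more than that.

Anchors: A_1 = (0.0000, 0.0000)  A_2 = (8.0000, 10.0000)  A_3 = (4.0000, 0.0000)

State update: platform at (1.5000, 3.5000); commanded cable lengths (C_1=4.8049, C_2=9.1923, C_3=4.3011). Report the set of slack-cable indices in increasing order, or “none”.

1

i=1: geometric 3.8079 vs commanded 4.8049 ⇒ slack
i=2: geometric 9.1924 vs commanded 9.1923 ⇒ taut
i=3: geometric 4.3012 vs commanded 4.3011 ⇒ taut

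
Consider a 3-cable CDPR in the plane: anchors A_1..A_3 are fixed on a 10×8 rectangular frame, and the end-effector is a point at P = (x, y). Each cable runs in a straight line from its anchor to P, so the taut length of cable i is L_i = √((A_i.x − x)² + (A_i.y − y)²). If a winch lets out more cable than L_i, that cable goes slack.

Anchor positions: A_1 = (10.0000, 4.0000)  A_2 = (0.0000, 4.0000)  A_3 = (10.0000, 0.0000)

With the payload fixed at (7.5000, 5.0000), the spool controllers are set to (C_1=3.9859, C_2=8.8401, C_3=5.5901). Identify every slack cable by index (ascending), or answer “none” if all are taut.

1, 2

cable 1: √((2.5000)²+(-1.0000)²)=2.6926, C_1=3.9859: slack
cable 2: √((-7.5000)²+(-1.0000)²)=7.5664, C_2=8.8401: slack
cable 3: √((2.5000)²+(-5.0000)²)=5.5902, C_3=5.5901: taut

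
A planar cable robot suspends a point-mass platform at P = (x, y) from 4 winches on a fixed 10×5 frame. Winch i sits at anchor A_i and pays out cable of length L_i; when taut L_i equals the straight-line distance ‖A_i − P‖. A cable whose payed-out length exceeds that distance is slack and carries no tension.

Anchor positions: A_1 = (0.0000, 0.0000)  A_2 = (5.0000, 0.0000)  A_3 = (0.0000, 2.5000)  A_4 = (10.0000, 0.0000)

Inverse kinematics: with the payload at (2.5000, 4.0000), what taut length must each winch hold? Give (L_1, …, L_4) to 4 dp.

L_1 = √((0.0000−2.5000)² + (0.0000−4.0000)²) = 4.7170
L_2 = √((5.0000−2.5000)² + (0.0000−4.0000)²) = 4.7170
L_3 = √((0.0000−2.5000)² + (2.5000−4.0000)²) = 2.9155
L_4 = √((10.0000−2.5000)² + (0.0000−4.0000)²) = 8.5000

(4.7170, 4.7170, 2.9155, 8.5000)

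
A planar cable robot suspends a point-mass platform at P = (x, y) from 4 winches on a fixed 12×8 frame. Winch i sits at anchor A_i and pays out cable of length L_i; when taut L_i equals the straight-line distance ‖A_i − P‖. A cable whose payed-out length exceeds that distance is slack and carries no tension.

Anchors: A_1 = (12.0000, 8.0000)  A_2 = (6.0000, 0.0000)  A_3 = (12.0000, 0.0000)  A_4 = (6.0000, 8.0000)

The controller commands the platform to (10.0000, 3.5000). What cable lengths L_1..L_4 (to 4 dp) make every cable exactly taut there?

(4.9244, 5.3151, 4.0311, 6.0208)

L_1 = √((12.0000−10.0000)² + (8.0000−3.5000)²) = 4.9244
L_2 = √((6.0000−10.0000)² + (0.0000−3.5000)²) = 5.3151
L_3 = √((12.0000−10.0000)² + (0.0000−3.5000)²) = 4.0311
L_4 = √((6.0000−10.0000)² + (8.0000−3.5000)²) = 6.0208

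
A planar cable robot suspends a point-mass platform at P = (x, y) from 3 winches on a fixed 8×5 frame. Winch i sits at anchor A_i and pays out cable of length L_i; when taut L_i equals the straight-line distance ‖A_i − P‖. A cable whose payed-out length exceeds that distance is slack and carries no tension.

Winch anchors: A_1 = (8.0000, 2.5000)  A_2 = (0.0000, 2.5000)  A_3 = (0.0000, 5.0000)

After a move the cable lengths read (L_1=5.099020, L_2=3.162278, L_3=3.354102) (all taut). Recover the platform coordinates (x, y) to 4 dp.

expand ‖A_i−P‖²=L_i² and subtract eq 1 (c_i ≔ ‖A_i‖²−L_i²)
c_1 = 64.0000+6.2500−26.0000 = 44.2500
eq1−eq2 → [16.0000  0.0000]·P = 48.0000
eq1−eq3 → [16.0000  -5.0000]·P = 30.5000
2×2 solve → P = (3.0000, 3.5000)

(3.0000, 3.5000)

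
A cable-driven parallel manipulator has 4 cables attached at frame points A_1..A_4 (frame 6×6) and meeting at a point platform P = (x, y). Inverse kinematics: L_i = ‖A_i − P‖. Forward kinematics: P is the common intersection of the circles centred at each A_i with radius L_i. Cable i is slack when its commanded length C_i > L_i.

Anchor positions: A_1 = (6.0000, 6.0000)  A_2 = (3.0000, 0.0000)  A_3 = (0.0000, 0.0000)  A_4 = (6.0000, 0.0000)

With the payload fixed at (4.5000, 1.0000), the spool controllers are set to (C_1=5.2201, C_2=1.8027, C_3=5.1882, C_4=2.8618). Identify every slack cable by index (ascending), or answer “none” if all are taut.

i=1: geometric 5.2202 vs commanded 5.2201 ⇒ taut
i=2: geometric 1.8028 vs commanded 1.8027 ⇒ taut
i=3: geometric 4.6098 vs commanded 5.1882 ⇒ slack
i=4: geometric 1.8028 vs commanded 2.8618 ⇒ slack

3, 4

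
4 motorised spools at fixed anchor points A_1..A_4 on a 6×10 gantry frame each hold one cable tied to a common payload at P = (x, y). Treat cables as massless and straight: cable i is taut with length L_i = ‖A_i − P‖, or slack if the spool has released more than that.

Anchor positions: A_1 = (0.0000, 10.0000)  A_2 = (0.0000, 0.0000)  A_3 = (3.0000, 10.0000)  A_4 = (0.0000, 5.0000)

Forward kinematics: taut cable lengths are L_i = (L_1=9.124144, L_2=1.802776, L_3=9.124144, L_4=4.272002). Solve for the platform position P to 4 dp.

(1.5000, 1.0000)

expand ‖A_i−P‖²=L_i² and subtract eq 1 (c_i ≔ ‖A_i‖²−L_i²)
c_1 = 0.0000+100.0000−83.2500 = 16.7500
eq1−eq2 → [0.0000  20.0000]·P = 20.0000
eq1−eq3 → [-6.0000  0.0000]·P = -9.0000
eq1−eq4 → [0.0000  10.0000]·P = 10.0000
2×2 solve → P = (1.5000, 1.0000)
check cable 4: ‖A_4−P‖² = 18.2500 ≈ L_4² = 18.2500 ✓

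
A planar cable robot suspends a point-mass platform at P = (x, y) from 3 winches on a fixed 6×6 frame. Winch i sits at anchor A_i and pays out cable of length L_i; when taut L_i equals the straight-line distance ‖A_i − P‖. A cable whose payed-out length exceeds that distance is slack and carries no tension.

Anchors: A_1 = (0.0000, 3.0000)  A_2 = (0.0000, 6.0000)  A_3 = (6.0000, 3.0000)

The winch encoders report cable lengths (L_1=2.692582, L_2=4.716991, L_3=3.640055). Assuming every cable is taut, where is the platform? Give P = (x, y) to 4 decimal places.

circle eqns → linear via eq_j − eq_1; set q_j = A_j·A_j − L_j²
q_1 = 0.0000+9.0000−7.2500 = 1.7500
0.0000·x − 6.0000·y = q_1−q_2 = -12.0000
-12.0000·x + 0.0000·y = q_1−q_3 = -30.0000
solve first two rows → x=2.5000, y=2.0000

(2.5000, 2.0000)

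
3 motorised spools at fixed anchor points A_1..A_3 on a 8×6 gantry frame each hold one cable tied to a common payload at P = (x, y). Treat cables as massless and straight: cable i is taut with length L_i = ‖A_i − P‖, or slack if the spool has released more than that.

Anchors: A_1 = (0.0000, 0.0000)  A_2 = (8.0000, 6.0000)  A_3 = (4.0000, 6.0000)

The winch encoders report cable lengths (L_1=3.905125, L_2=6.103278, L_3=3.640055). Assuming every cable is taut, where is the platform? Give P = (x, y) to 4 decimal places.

each cable: (A_i−P)·(A_i−P) = L_i²; let k_i = ‖A_i‖²−L_i²
k_1 = 0.0000+0.0000−15.2500 = -15.2500
row 1: -16.0000x − 12.0000y = -78.0000  (k_2=62.7500)
row 2: -8.0000x − 12.0000y = -54.0000  (k_3=38.7500)
Cramer on rows 1–2 → x = 3.0000, y = 2.5000

(3.0000, 2.5000)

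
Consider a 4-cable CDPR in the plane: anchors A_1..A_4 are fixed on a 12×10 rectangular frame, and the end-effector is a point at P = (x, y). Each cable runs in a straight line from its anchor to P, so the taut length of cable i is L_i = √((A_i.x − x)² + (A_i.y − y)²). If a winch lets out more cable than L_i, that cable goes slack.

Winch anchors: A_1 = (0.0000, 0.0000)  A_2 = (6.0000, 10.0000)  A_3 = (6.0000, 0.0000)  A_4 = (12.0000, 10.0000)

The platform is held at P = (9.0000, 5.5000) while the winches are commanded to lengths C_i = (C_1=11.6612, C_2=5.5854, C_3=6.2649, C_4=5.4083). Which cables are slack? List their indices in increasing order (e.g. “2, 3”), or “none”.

cable 1: √((-9.0000)²+(-5.5000)²)=10.5475, C_1=11.6612: slack
cable 2: √((-3.0000)²+(4.5000)²)=5.4083, C_2=5.5854: slack
cable 3: √((-3.0000)²+(-5.5000)²)=6.2650, C_3=6.2649: taut
cable 4: √((3.0000)²+(4.5000)²)=5.4083, C_4=5.4083: taut

1, 2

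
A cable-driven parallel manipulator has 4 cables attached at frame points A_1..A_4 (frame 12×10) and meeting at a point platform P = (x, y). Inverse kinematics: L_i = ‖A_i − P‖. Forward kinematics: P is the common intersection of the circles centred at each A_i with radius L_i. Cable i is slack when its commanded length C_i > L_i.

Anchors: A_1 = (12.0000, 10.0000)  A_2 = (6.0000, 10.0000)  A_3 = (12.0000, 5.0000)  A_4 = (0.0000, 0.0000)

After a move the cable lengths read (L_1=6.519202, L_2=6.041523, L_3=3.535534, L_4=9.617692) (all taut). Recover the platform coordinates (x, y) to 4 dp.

circle eqns → linear via eq_j − eq_1; set c_j = A_j·A_j − L_j²
c_1 = 144.0000+100.0000−42.5000 = 201.5000
12.0000·x + 0.0000·y = c_1−c_2 = 102.0000
0.0000·x + 10.0000·y = c_1−c_3 = 45.0000
24.0000·x + 20.0000·y = c_1−c_4 = 294.0000
solve first two rows → x=8.5000, y=4.5000
check cable 4: ‖A_4−P‖² = 92.5000 ≈ L_4² = 92.5000 ✓

(8.5000, 4.5000)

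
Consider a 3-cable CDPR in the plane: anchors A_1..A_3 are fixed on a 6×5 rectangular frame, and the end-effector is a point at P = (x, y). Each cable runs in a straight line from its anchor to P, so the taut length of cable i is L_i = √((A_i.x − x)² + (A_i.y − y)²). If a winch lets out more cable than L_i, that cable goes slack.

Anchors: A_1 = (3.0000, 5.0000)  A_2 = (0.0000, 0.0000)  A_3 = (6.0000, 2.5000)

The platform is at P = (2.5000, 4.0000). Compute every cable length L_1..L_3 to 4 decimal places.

L_1: Δ = A_1−P = (0.5000, 1.0000) → ‖Δ‖ = √1.2500 = 1.1180
L_2: Δ = A_2−P = (-2.5000, -4.0000) → ‖Δ‖ = √22.2500 = 4.7170
L_3: Δ = A_3−P = (3.5000, -1.5000) → ‖Δ‖ = √14.5000 = 3.8079

(1.1180, 4.7170, 3.8079)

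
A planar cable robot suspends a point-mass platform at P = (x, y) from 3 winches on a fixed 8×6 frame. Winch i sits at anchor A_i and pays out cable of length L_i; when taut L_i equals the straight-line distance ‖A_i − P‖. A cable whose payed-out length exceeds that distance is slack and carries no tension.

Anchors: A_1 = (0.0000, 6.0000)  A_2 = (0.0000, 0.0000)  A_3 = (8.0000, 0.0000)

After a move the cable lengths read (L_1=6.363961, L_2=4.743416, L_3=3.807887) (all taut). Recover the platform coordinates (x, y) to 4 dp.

(4.5000, 1.5000)

expand ‖A_i−P‖²=L_i² and subtract eq 1 (c_i ≔ ‖A_i‖²−L_i²)
c_1 = 0.0000+36.0000−40.5000 = -4.5000
eq1−eq2 → [0.0000  12.0000]·P = 18.0000
eq1−eq3 → [-16.0000  12.0000]·P = -54.0000
2×2 solve → P = (4.5000, 1.5000)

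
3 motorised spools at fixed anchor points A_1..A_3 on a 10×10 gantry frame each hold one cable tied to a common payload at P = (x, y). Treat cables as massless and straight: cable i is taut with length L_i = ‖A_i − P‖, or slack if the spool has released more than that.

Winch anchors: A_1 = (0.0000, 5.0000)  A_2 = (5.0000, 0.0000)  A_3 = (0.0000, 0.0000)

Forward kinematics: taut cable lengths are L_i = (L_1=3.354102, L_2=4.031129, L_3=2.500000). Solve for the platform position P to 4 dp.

each cable: (A_i−P)·(A_i−P) = L_i²; let c_i = ‖A_i‖²−L_i²
c_1 = 0.0000+25.0000−11.2500 = 13.7500
row 1: -10.0000x + 10.0000y = 5.0000  (c_2=8.7500)
row 2: 0.0000x + 10.0000y = 20.0000  (c_3=-6.2500)
Cramer on rows 1–2 → x = 1.5000, y = 2.0000

(1.5000, 2.0000)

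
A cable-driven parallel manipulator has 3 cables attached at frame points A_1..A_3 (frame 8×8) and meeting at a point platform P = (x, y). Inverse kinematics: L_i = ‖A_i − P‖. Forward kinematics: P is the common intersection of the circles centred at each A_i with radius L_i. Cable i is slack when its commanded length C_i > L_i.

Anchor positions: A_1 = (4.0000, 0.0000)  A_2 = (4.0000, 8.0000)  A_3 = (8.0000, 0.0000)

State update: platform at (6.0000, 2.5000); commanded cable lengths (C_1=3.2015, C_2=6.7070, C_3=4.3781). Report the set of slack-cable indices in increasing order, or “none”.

2, 3

i=1: geometric 3.2016 vs commanded 3.2015 ⇒ taut
i=2: geometric 5.8523 vs commanded 6.7070 ⇒ slack
i=3: geometric 3.2016 vs commanded 4.3781 ⇒ slack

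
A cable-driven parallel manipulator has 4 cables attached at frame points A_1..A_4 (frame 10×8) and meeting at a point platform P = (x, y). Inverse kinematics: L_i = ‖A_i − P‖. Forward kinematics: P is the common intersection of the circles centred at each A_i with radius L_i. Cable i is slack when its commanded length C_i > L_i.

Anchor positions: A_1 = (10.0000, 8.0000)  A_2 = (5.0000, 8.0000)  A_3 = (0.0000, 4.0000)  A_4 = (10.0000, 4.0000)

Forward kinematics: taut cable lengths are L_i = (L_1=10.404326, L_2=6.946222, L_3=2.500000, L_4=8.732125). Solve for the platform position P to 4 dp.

expand ‖A_i−P‖²=L_i² and subtract eq 1 (q_i ≔ ‖A_i‖²−L_i²)
q_1 = 100.0000+64.0000−108.2500 = 55.7500
eq1−eq2 → [10.0000  0.0000]·P = 15.0000
eq1−eq3 → [20.0000  8.0000]·P = 46.0000
eq1−eq4 → [0.0000  8.0000]·P = 16.0000
2×2 solve → P = (1.5000, 2.0000)
check cable 4: ‖A_4−P‖² = 76.2500 ≈ L_4² = 76.2500 ✓

(1.5000, 2.0000)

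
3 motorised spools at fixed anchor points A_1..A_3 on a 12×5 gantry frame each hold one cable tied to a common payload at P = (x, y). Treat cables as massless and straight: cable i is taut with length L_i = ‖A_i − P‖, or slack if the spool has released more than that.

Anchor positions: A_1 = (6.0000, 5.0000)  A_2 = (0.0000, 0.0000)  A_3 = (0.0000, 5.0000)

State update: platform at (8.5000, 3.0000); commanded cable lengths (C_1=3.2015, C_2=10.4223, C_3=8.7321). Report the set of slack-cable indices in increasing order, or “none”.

cable 1: L_1 = ‖A_1−P‖ = 3.2016;  C_1 = 3.2015 → taut
cable 2: L_2 = ‖A_2−P‖ = 9.0139;  C_2 = 10.4223 → slack
cable 3: L_3 = ‖A_3−P‖ = 8.7321;  C_3 = 8.7321 → taut

2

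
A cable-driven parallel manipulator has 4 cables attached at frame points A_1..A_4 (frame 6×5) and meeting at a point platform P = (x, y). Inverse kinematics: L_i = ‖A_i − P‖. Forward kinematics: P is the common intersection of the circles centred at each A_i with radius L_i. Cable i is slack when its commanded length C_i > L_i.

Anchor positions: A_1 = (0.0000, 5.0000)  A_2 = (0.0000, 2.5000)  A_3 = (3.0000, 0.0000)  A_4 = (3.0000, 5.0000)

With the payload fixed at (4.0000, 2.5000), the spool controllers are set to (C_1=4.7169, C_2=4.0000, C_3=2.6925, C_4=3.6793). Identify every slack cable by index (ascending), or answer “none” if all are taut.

4

i=1: geometric 4.7170 vs commanded 4.7169 ⇒ taut
i=2: geometric 4.0000 vs commanded 4.0000 ⇒ taut
i=3: geometric 2.6926 vs commanded 2.6925 ⇒ taut
i=4: geometric 2.6926 vs commanded 3.6793 ⇒ slack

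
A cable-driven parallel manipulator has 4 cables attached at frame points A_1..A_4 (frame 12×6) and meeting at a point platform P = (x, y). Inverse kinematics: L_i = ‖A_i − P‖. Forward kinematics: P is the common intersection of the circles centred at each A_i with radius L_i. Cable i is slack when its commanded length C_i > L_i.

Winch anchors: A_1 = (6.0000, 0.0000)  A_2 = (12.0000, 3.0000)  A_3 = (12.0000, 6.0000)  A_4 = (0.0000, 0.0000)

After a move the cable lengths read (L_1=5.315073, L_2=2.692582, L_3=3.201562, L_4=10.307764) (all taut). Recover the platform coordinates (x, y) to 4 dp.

(9.5000, 4.0000)

expand ‖A_i−P‖²=L_i² and subtract eq 1 (k_i ≔ ‖A_i‖²−L_i²)
k_1 = 36.0000+0.0000−28.2500 = 7.7500
eq1−eq2 → [-12.0000  -6.0000]·P = -138.0000
eq1−eq3 → [-12.0000  -12.0000]·P = -162.0000
eq1−eq4 → [12.0000  0.0000]·P = 114.0000
2×2 solve → P = (9.5000, 4.0000)
check cable 4: ‖A_4−P‖² = 106.2500 ≈ L_4² = 106.2500 ✓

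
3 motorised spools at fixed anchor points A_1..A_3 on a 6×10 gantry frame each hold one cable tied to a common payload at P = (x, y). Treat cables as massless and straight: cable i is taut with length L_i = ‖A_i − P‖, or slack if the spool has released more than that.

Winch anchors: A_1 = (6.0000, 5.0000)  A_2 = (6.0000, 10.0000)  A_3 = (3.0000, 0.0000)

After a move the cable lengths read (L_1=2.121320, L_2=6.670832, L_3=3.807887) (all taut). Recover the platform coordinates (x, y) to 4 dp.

(4.5000, 3.5000)

circle eqns → linear via eq_j − eq_1; set q_j = A_j·A_j − L_j²
q_1 = 36.0000+25.0000−4.5000 = 56.5000
0.0000·x − 10.0000·y = q_1−q_2 = -35.0000
6.0000·x + 10.0000·y = q_1−q_3 = 62.0000
solve first two rows → x=4.5000, y=3.5000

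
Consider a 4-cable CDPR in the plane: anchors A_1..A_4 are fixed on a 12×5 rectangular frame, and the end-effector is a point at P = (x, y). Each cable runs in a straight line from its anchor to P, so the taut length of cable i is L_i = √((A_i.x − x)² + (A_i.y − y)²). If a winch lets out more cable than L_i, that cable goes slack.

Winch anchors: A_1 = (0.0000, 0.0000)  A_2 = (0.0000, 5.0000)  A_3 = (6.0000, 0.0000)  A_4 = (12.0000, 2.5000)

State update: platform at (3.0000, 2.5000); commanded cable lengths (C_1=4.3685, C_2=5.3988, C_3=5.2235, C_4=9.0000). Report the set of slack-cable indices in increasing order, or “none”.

i=1: geometric 3.9051 vs commanded 4.3685 ⇒ slack
i=2: geometric 3.9051 vs commanded 5.3988 ⇒ slack
i=3: geometric 3.9051 vs commanded 5.2235 ⇒ slack
i=4: geometric 9.0000 vs commanded 9.0000 ⇒ taut

1, 2, 3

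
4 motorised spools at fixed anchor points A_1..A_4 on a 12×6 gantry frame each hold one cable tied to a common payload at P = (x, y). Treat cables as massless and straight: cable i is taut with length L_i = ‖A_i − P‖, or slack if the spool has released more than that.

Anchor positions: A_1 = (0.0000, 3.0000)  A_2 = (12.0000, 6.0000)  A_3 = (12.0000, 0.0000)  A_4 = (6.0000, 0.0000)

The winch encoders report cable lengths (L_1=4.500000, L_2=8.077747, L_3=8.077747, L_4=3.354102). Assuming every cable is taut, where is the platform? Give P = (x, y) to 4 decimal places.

each cable: (A_i−P)·(A_i−P) = L_i²; let k_i = ‖A_i‖²−L_i²
k_1 = 0.0000+9.0000−20.2500 = -11.2500
row 1: -24.0000x − 6.0000y = -126.0000  (k_2=114.7500)
row 2: -24.0000x + 6.0000y = -90.0000  (k_3=78.7500)
row 3: -12.0000x + 6.0000y = -36.0000  (k_4=24.7500)
Cramer on rows 1–2 → x = 4.5000, y = 3.0000
check cable 4: ‖A_4−P‖² = 11.2500 ≈ L_4² = 11.2500 ✓

(4.5000, 3.0000)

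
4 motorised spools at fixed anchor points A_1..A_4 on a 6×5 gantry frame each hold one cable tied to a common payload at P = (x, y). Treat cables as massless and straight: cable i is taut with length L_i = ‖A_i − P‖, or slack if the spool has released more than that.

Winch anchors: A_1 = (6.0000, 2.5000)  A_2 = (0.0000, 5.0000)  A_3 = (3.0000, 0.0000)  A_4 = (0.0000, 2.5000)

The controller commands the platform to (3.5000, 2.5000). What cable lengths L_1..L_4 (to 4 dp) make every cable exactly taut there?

L_1 = √((6.0000−3.5000)² + (2.5000−2.5000)²) = 2.5000
L_2 = √((0.0000−3.5000)² + (5.0000−2.5000)²) = 4.3012
L_3 = √((3.0000−3.5000)² + (0.0000−2.5000)²) = 2.5495
L_4 = √((0.0000−3.5000)² + (2.5000−2.5000)²) = 3.5000

(2.5000, 4.3012, 2.5495, 3.5000)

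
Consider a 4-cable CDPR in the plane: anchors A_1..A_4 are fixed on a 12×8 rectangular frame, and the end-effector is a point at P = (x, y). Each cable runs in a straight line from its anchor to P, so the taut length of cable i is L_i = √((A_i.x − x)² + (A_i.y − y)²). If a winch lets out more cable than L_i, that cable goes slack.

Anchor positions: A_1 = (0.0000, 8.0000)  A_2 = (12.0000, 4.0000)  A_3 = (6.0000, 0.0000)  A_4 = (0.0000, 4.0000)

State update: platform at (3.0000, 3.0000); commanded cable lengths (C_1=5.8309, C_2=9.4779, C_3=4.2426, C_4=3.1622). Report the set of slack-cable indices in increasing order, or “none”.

cable 1: √((-3.0000)²+(5.0000)²)=5.8310, C_1=5.8309: taut
cable 2: √((9.0000)²+(1.0000)²)=9.0554, C_2=9.4779: slack
cable 3: √((3.0000)²+(-3.0000)²)=4.2426, C_3=4.2426: taut
cable 4: √((-3.0000)²+(1.0000)²)=3.1623, C_4=3.1622: taut

2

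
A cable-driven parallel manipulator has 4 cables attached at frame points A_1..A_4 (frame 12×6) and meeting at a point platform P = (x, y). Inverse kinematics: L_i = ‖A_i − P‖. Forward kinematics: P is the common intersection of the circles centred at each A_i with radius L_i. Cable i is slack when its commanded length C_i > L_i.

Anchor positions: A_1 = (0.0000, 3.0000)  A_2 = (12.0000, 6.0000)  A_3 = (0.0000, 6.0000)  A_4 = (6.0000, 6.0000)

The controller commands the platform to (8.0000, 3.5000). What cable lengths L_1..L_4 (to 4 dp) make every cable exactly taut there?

(8.0156, 4.7170, 8.3815, 3.2016)

cable 1: Δx=-8.0000, Δy=-0.5000; L_1 = √(Δx²+Δy²) = 8.0156
cable 2: Δx=4.0000, Δy=2.5000; L_2 = √(Δx²+Δy²) = 4.7170
cable 3: Δx=-8.0000, Δy=2.5000; L_3 = √(Δx²+Δy²) = 8.3815
cable 4: Δx=-2.0000, Δy=2.5000; L_4 = √(Δx²+Δy²) = 3.2016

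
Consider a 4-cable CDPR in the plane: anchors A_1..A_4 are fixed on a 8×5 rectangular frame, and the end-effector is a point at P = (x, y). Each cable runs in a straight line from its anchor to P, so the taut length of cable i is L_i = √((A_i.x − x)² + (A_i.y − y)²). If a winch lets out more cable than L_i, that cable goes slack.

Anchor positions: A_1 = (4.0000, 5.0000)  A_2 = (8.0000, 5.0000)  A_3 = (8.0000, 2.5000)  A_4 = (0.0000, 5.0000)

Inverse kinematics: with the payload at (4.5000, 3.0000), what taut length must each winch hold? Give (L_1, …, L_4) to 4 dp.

cable 1: Δx=-0.5000, Δy=2.0000; L_1 = √(Δx²+Δy²) = 2.0616
cable 2: Δx=3.5000, Δy=2.0000; L_2 = √(Δx²+Δy²) = 4.0311
cable 3: Δx=3.5000, Δy=-0.5000; L_3 = √(Δx²+Δy²) = 3.5355
cable 4: Δx=-4.5000, Δy=2.0000; L_4 = √(Δx²+Δy²) = 4.9244

(2.0616, 4.0311, 3.5355, 4.9244)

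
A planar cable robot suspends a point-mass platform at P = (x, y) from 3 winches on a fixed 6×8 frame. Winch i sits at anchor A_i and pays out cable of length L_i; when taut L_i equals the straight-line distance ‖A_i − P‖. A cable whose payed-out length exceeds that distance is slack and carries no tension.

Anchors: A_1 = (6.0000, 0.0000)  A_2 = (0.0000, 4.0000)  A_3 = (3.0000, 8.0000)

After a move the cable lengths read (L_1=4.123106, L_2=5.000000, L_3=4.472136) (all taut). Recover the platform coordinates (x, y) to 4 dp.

each cable: (A_i−P)·(A_i−P) = L_i²; let k_i = ‖A_i‖²−L_i²
k_1 = 36.0000+0.0000−17.0000 = 19.0000
row 1: 12.0000x − 8.0000y = 28.0000  (k_2=-9.0000)
row 2: 6.0000x − 16.0000y = -34.0000  (k_3=53.0000)
Cramer on rows 1–2 → x = 5.0000, y = 4.0000

(5.0000, 4.0000)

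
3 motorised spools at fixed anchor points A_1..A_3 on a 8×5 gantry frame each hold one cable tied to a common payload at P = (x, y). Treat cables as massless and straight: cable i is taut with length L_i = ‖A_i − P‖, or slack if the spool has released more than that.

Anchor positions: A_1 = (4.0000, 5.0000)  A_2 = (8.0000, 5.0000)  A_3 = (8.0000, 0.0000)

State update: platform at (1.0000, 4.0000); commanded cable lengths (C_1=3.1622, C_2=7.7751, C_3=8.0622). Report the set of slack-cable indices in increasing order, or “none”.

2

i=1: geometric 3.1623 vs commanded 3.1622 ⇒ taut
i=2: geometric 7.0711 vs commanded 7.7751 ⇒ slack
i=3: geometric 8.0623 vs commanded 8.0622 ⇒ taut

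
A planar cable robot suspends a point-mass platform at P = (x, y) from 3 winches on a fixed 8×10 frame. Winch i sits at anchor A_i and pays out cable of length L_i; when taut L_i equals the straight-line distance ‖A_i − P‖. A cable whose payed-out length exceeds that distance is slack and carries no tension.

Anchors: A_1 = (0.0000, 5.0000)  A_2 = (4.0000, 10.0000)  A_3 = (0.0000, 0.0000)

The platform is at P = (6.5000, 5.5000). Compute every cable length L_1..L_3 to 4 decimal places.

L_1: Δ = A_1−P = (-6.5000, -0.5000) → ‖Δ‖ = √42.5000 = 6.5192
L_2: Δ = A_2−P = (-2.5000, 4.5000) → ‖Δ‖ = √26.5000 = 5.1478
L_3: Δ = A_3−P = (-6.5000, -5.5000) → ‖Δ‖ = √72.5000 = 8.5147

(6.5192, 5.1478, 8.5147)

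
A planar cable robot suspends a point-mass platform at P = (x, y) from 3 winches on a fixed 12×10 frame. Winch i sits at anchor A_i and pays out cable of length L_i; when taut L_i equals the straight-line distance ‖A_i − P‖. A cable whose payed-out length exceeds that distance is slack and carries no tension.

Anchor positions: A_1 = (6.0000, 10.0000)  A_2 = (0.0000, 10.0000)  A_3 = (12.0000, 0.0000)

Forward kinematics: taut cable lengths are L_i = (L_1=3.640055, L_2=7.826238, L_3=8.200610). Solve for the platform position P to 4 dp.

(7.0000, 6.5000)

each cable: (A_i−P)·(A_i−P) = L_i²; let c_i = ‖A_i‖²−L_i²
c_1 = 36.0000+100.0000−13.2500 = 122.7500
row 1: 12.0000x + 0.0000y = 84.0000  (c_2=38.7500)
row 2: -12.0000x + 20.0000y = 46.0000  (c_3=76.7500)
Cramer on rows 1–2 → x = 7.0000, y = 6.5000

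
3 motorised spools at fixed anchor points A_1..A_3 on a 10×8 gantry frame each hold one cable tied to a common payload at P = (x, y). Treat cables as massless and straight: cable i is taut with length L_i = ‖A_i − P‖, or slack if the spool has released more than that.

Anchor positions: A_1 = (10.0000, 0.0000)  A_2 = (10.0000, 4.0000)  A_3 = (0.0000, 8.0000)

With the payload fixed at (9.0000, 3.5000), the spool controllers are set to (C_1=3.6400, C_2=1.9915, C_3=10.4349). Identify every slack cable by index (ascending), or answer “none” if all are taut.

2, 3

cable 1: √((1.0000)²+(-3.5000)²)=3.6401, C_1=3.6400: taut
cable 2: √((1.0000)²+(0.5000)²)=1.1180, C_2=1.9915: slack
cable 3: √((-9.0000)²+(4.5000)²)=10.0623, C_3=10.4349: slack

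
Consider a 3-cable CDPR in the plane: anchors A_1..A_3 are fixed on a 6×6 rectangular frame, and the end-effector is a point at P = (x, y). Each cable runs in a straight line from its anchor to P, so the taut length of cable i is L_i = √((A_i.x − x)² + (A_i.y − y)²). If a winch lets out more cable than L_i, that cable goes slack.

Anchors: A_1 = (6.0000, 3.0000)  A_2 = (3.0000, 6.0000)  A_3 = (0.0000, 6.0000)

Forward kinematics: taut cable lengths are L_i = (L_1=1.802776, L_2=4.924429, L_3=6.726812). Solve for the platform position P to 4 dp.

(5.0000, 1.5000)

each cable: (A_i−P)·(A_i−P) = L_i²; let q_i = ‖A_i‖²−L_i²
q_1 = 36.0000+9.0000−3.2500 = 41.7500
row 1: 6.0000x − 6.0000y = 21.0000  (q_2=20.7500)
row 2: 12.0000x − 6.0000y = 51.0000  (q_3=-9.2500)
Cramer on rows 1–2 → x = 5.0000, y = 1.5000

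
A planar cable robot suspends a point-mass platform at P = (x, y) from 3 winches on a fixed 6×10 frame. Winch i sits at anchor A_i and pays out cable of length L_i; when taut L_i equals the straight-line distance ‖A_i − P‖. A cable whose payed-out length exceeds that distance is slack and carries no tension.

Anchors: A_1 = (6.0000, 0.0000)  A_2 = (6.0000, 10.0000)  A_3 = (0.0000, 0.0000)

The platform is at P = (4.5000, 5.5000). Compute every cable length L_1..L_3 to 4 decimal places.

L_1 = √((6.0000−4.5000)² + (0.0000−5.5000)²) = 5.7009
L_2 = √((6.0000−4.5000)² + (10.0000−5.5000)²) = 4.7434
L_3 = √((0.0000−4.5000)² + (0.0000−5.5000)²) = 7.1063

(5.7009, 4.7434, 7.1063)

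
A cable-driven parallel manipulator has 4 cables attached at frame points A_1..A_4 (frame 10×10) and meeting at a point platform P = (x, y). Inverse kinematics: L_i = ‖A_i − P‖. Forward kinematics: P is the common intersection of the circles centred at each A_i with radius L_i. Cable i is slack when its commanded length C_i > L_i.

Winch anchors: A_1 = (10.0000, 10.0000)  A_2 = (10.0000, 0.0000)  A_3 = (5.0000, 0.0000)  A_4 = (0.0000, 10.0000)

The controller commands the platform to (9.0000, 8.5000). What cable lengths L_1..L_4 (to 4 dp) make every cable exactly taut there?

(1.8028, 8.5586, 9.3941, 9.1241)

cable 1: Δx=1.0000, Δy=1.5000; L_1 = √(Δx²+Δy²) = 1.8028
cable 2: Δx=1.0000, Δy=-8.5000; L_2 = √(Δx²+Δy²) = 8.5586
cable 3: Δx=-4.0000, Δy=-8.5000; L_3 = √(Δx²+Δy²) = 9.3941
cable 4: Δx=-9.0000, Δy=1.5000; L_4 = √(Δx²+Δy²) = 9.1241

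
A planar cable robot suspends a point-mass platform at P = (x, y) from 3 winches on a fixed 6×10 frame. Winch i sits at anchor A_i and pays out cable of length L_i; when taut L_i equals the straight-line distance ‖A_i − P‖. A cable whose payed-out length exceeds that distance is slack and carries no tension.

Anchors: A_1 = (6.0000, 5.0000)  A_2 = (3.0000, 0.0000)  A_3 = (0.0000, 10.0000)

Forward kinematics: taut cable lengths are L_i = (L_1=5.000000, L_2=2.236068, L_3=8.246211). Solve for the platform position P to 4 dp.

circle eqns → linear via eq_j − eq_1; set k_j = A_j·A_j − L_j²
k_1 = 36.0000+25.0000−25.0000 = 36.0000
6.0000·x + 10.0000·y = k_1−k_2 = 32.0000
12.0000·x − 10.0000·y = k_1−k_3 = 4.0000
solve first two rows → x=2.0000, y=2.0000

(2.0000, 2.0000)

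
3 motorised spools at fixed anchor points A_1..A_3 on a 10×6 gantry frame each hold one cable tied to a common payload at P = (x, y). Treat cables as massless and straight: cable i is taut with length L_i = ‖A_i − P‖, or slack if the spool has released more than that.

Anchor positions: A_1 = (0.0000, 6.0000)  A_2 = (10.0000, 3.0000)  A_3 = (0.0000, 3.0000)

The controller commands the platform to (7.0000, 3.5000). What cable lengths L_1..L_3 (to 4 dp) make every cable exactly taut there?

L_1: Δ = A_1−P = (-7.0000, 2.5000) → ‖Δ‖ = √55.2500 = 7.4330
L_2: Δ = A_2−P = (3.0000, -0.5000) → ‖Δ‖ = √9.2500 = 3.0414
L_3: Δ = A_3−P = (-7.0000, -0.5000) → ‖Δ‖ = √49.2500 = 7.0178

(7.4330, 3.0414, 7.0178)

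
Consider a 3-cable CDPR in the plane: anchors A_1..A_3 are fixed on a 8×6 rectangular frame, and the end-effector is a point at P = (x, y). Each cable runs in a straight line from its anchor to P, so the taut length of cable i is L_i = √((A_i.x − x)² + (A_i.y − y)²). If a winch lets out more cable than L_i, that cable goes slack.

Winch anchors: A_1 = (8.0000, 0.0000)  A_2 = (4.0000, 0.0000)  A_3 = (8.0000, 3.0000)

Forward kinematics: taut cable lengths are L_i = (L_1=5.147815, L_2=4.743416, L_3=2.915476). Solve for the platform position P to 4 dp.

circle eqns → linear via eq_j − eq_1; set c_j = A_j·A_j − L_j²
c_1 = 64.0000+0.0000−26.5000 = 37.5000
8.0000·x + 0.0000·y = c_1−c_2 = 44.0000
0.0000·x − 6.0000·y = c_1−c_3 = -27.0000
solve first two rows → x=5.5000, y=4.5000

(5.5000, 4.5000)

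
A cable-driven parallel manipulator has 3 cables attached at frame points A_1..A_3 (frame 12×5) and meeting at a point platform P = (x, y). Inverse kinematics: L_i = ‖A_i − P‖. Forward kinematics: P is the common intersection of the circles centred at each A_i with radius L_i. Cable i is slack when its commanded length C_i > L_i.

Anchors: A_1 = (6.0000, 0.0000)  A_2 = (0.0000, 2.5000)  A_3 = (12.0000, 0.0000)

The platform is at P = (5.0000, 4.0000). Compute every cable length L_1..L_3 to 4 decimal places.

cable 1: Δx=1.0000, Δy=-4.0000; L_1 = √(Δx²+Δy²) = 4.1231
cable 2: Δx=-5.0000, Δy=-1.5000; L_2 = √(Δx²+Δy²) = 5.2202
cable 3: Δx=7.0000, Δy=-4.0000; L_3 = √(Δx²+Δy²) = 8.0623

(4.1231, 5.2202, 8.0623)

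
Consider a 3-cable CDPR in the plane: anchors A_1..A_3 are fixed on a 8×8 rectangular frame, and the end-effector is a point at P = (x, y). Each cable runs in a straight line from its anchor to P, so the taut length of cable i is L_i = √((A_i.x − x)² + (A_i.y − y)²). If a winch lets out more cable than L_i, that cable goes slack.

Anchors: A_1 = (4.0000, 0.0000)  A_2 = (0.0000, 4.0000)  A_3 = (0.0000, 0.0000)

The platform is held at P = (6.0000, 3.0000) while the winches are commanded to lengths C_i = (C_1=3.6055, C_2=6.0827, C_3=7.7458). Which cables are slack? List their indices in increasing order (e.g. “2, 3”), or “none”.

3

cable 1: L_1 = ‖A_1−P‖ = 3.6056;  C_1 = 3.6055 → taut
cable 2: L_2 = ‖A_2−P‖ = 6.0828;  C_2 = 6.0827 → taut
cable 3: L_3 = ‖A_3−P‖ = 6.7082;  C_3 = 7.7458 → slack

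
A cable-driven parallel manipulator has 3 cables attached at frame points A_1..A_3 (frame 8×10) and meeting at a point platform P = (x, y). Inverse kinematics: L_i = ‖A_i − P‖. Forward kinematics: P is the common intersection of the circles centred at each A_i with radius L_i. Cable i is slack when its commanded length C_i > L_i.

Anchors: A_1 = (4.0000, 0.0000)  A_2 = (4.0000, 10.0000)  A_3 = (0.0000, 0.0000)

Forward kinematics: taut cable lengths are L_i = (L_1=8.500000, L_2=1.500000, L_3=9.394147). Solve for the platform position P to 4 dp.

(4.0000, 8.5000)

circle eqns → linear via eq_j − eq_1; set k_j = A_j·A_j − L_j²
k_1 = 16.0000+0.0000−72.2500 = -56.2500
0.0000·x − 20.0000·y = k_1−k_2 = -170.0000
8.0000·x + 0.0000·y = k_1−k_3 = 32.0000
solve first two rows → x=4.0000, y=8.5000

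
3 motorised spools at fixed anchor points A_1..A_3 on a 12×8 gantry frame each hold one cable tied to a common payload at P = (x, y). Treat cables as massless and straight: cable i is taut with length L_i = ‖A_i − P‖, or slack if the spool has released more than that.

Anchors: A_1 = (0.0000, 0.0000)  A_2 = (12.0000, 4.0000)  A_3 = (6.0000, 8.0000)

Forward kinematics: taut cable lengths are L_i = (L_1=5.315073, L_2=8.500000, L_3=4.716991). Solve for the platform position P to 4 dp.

(3.5000, 4.0000)

expand ‖A_i−P‖²=L_i² and subtract eq 1 (c_i ≔ ‖A_i‖²−L_i²)
c_1 = 0.0000+0.0000−28.2500 = -28.2500
eq1−eq2 → [-24.0000  -8.0000]·P = -116.0000
eq1−eq3 → [-12.0000  -16.0000]·P = -106.0000
2×2 solve → P = (3.5000, 4.0000)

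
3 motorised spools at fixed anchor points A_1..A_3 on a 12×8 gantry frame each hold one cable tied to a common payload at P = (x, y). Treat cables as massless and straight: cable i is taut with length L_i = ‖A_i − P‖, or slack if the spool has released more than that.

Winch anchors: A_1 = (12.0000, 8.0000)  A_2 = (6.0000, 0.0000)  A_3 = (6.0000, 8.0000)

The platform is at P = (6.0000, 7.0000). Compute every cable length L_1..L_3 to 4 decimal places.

cable 1: Δx=6.0000, Δy=1.0000; L_1 = √(Δx²+Δy²) = 6.0828
cable 2: Δx=0.0000, Δy=-7.0000; L_2 = √(Δx²+Δy²) = 7.0000
cable 3: Δx=0.0000, Δy=1.0000; L_3 = √(Δx²+Δy²) = 1.0000

(6.0828, 7.0000, 1.0000)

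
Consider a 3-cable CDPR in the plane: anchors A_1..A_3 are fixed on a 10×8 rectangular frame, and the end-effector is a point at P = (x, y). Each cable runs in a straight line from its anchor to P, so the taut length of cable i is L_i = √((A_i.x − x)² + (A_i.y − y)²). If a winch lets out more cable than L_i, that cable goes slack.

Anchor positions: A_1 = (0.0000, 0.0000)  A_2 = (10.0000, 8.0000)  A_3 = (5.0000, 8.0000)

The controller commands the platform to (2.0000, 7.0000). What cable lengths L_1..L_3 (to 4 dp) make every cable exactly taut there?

cable 1: Δx=-2.0000, Δy=-7.0000; L_1 = √(Δx²+Δy²) = 7.2801
cable 2: Δx=8.0000, Δy=1.0000; L_2 = √(Δx²+Δy²) = 8.0623
cable 3: Δx=3.0000, Δy=1.0000; L_3 = √(Δx²+Δy²) = 3.1623

(7.2801, 8.0623, 3.1623)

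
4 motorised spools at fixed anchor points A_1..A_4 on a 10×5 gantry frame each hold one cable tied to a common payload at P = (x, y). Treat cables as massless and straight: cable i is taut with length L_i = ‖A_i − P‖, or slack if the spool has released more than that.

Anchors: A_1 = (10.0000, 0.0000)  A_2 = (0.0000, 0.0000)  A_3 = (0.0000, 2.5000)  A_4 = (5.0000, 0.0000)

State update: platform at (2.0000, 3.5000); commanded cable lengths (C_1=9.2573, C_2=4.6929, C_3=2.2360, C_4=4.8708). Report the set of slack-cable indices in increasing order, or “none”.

1, 2, 4

i=1: geometric 8.7321 vs commanded 9.2573 ⇒ slack
i=2: geometric 4.0311 vs commanded 4.6929 ⇒ slack
i=3: geometric 2.2361 vs commanded 2.2360 ⇒ taut
i=4: geometric 4.6098 vs commanded 4.8708 ⇒ slack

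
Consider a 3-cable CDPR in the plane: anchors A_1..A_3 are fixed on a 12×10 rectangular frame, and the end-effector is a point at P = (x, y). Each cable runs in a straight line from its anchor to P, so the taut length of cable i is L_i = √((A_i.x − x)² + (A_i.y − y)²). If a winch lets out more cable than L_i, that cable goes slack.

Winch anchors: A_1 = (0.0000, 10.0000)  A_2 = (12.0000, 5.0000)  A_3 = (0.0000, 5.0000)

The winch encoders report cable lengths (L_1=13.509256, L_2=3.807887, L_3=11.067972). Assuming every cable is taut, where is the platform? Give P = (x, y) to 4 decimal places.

(10.5000, 1.5000)

expand ‖A_i−P‖²=L_i² and subtract eq 1 (q_i ≔ ‖A_i‖²−L_i²)
q_1 = 0.0000+100.0000−182.5000 = -82.5000
eq1−eq2 → [-24.0000  10.0000]·P = -237.0000
eq1−eq3 → [0.0000  10.0000]·P = 15.0000
2×2 solve → P = (10.5000, 1.5000)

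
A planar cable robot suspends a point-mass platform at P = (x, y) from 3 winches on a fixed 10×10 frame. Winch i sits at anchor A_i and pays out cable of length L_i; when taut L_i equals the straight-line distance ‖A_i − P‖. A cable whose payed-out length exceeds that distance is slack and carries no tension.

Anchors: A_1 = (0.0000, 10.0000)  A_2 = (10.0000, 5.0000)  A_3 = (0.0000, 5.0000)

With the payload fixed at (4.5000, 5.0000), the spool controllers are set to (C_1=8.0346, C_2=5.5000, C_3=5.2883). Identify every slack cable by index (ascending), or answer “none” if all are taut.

1, 3

cable 1: √((-4.5000)²+(5.0000)²)=6.7268, C_1=8.0346: slack
cable 2: √((5.5000)²+(0.0000)²)=5.5000, C_2=5.5000: taut
cable 3: √((-4.5000)²+(0.0000)²)=4.5000, C_3=5.2883: slack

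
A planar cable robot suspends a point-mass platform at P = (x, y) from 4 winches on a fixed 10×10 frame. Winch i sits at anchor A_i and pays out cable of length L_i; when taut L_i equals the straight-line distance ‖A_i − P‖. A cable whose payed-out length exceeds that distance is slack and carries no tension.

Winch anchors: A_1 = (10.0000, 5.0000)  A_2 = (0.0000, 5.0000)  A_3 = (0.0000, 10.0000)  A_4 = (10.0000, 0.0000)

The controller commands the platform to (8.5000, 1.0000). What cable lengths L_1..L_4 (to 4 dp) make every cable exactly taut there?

(4.2720, 9.3941, 12.3794, 1.8028)

L_1 = √((10.0000−8.5000)² + (5.0000−1.0000)²) = 4.2720
L_2 = √((0.0000−8.5000)² + (5.0000−1.0000)²) = 9.3941
L_3 = √((0.0000−8.5000)² + (10.0000−1.0000)²) = 12.3794
L_4 = √((10.0000−8.5000)² + (0.0000−1.0000)²) = 1.8028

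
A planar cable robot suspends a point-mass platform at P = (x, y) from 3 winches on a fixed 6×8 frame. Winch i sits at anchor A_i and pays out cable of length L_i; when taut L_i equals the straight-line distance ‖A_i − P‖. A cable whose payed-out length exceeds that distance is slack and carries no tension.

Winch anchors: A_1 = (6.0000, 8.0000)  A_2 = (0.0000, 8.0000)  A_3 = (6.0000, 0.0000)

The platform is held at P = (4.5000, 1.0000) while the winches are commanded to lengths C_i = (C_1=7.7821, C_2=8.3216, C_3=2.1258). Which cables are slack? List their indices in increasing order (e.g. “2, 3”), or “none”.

cable 1: L_1 = ‖A_1−P‖ = 7.1589;  C_1 = 7.7821 → slack
cable 2: L_2 = ‖A_2−P‖ = 8.3217;  C_2 = 8.3216 → taut
cable 3: L_3 = ‖A_3−P‖ = 1.8028;  C_3 = 2.1258 → slack

1, 3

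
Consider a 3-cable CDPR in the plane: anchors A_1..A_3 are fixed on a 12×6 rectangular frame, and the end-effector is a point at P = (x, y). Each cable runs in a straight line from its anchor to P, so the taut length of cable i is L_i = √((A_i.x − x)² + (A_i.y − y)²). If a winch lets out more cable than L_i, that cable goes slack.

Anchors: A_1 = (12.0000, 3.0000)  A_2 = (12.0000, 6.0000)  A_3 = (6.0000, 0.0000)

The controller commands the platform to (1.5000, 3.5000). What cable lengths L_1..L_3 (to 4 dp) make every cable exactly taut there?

(10.5119, 10.7935, 5.7009)

cable 1: Δx=10.5000, Δy=-0.5000; L_1 = √(Δx²+Δy²) = 10.5119
cable 2: Δx=10.5000, Δy=2.5000; L_2 = √(Δx²+Δy²) = 10.7935
cable 3: Δx=4.5000, Δy=-3.5000; L_3 = √(Δx²+Δy²) = 5.7009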